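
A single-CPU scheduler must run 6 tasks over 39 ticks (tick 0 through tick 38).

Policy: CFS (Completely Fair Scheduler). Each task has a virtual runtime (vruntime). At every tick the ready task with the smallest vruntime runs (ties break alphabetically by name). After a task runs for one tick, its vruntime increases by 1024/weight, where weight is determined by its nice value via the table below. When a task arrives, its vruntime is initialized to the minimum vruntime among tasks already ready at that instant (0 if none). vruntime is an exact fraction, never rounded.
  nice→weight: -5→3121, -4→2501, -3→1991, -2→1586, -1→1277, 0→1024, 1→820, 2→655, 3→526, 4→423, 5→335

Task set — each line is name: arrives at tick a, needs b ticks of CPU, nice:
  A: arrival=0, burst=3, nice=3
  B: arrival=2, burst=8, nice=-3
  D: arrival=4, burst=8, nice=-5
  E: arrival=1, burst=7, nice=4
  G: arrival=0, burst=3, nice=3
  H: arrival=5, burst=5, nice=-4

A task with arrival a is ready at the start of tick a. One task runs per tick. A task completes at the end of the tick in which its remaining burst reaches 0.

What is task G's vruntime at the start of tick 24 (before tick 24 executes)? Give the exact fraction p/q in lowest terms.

vruntime(G, start of tick 24) = 1024/263

t=0: vr[A=0 G=0] → run A
t=1: vr[A=512/263 E=0 G=0] → run E
t=2: vr[A=512/263 B=0 E=1024/423 G=0] → run B
t=3: vr[A=512/263 B=1024/1991 E=1024/423 G=0] → run G
t=4: vr[A=512/263 B=1024/1991 D=1024/1991 E=1024/423 G=512/263] → run B
t=5: vr[A=512/263 B=2048/1991 D=1024/1991 E=1024/423 G=512/263 H=1024/1991] → run D
t=6: vr[A=512/263 B=2048/1991 D=5234688/6213911 E=1024/423 G=512/263 H=1024/1991] → run H
t=7: vr[A=512/263 B=2048/1991 D=5234688/6213911 E=1024/423 G=512/263 H=4599808/4979491] → run D
t=8: vr[A=512/263 B=2048/1991 D=7273472/6213911 E=1024/423 G=512/263 H=4599808/4979491] → run H
t=9: vr[A=512/263 B=2048/1991 D=7273472/6213911 E=1024/423 G=512/263 H=6638592/4979491] → run B
t=10: vr[A=512/263 B=3072/1991 D=7273472/6213911 E=1024/423 G=512/263 H=6638592/4979491] → run D
t=11: vr[A=512/263 B=3072/1991 D=9312256/6213911 E=1024/423 G=512/263 H=6638592/4979491] → run H
t=12: vr[A=512/263 B=3072/1991 D=9312256/6213911 E=1024/423 G=512/263 H=8677376/4979491] → run D
t=13: vr[A=512/263 B=3072/1991 D=11351040/6213911 E=1024/423 G=512/263 H=8677376/4979491] → run B
t=14: vr[A=512/263 B=4096/1991 D=11351040/6213911 E=1024/423 G=512/263 H=8677376/4979491] → run H
t=15: vr[A=512/263 B=4096/1991 D=11351040/6213911 E=1024/423 G=512/263 H=10716160/4979491] → run D
t=16: vr[A=512/263 B=4096/1991 D=13389824/6213911 E=1024/423 G=512/263 H=10716160/4979491] → run A
t=17: vr[A=1024/263 B=4096/1991 D=13389824/6213911 E=1024/423 G=512/263 H=10716160/4979491] → run G
t=18: vr[A=1024/263 B=4096/1991 D=13389824/6213911 E=1024/423 G=1024/263 H=10716160/4979491] → run B
t=19: vr[A=1024/263 B=5120/1991 D=13389824/6213911 E=1024/423 G=1024/263 H=10716160/4979491] → run H
t=20: vr[A=1024/263 B=5120/1991 D=13389824/6213911 E=1024/423 G=1024/263] → run D
t=21: vr[A=1024/263 B=5120/1991 D=15428608/6213911 E=1024/423 G=1024/263] → run E
t=22: vr[A=1024/263 B=5120/1991 D=15428608/6213911 E=2048/423 G=1024/263] → run D
t=23: vr[A=1024/263 B=5120/1991 D=17467392/6213911 E=2048/423 G=1024/263] → run B
t=24: vr[A=1024/263 B=6144/1991 D=17467392/6213911 E=2048/423 G=1024/263] → run D
t=25: vr[A=1024/263 B=6144/1991 E=2048/423 G=1024/263] → run B
t=26: vr[A=1024/263 B=7168/1991 E=2048/423 G=1024/263] → run B
t=27: vr[A=1024/263 E=2048/423 G=1024/263] → run A
t=28: vr[E=2048/423 G=1024/263] → run G
t=29: vr[E=2048/423] → run E
t=30: vr[E=1024/141] → run E
t=31: vr[E=4096/423] → run E
t=32: vr[E=5120/423] → run E
t=33: vr[E=2048/141] → run E
t=34: (idle)
t=35: (idle)
t=36: (idle)
t=37: (idle)
t=38: (idle)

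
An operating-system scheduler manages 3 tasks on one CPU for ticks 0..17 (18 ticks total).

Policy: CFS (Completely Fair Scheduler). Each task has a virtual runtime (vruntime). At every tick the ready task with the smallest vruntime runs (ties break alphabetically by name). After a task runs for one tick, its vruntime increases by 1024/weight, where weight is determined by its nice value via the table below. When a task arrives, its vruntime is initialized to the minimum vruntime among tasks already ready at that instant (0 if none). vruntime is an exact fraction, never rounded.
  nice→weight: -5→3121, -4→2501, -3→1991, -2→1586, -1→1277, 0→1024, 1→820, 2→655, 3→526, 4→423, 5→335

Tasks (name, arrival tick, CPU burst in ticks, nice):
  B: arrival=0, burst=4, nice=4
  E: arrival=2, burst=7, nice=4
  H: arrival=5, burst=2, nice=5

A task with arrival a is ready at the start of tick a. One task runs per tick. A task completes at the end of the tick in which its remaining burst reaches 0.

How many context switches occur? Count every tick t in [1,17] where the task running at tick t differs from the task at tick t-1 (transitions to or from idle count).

context switches = 8

t=0: vr[B=0] → run B
t=1: vr[B=1024/423] → run B
t=2: vr[B=2048/423 E=2048/423] → run B
t=3: vr[B=1024/141 E=2048/423] → run E
t=4: vr[B=1024/141 E=1024/141] → run B
t=5: vr[E=1024/141 H=1024/141] → run E
t=6: vr[E=4096/423 H=1024/141] → run H
t=7: vr[E=4096/423 H=487424/47235] → run E
t=8: vr[E=5120/423 H=487424/47235] → run H
t=9: vr[E=5120/423] → run E
t=10: vr[E=2048/141] → run E
t=11: vr[E=7168/423] → run E
t=12: vr[E=8192/423] → run E
t=13: (idle)
t=14: (idle)
t=15: (idle)
t=16: (idle)
t=17: (idle)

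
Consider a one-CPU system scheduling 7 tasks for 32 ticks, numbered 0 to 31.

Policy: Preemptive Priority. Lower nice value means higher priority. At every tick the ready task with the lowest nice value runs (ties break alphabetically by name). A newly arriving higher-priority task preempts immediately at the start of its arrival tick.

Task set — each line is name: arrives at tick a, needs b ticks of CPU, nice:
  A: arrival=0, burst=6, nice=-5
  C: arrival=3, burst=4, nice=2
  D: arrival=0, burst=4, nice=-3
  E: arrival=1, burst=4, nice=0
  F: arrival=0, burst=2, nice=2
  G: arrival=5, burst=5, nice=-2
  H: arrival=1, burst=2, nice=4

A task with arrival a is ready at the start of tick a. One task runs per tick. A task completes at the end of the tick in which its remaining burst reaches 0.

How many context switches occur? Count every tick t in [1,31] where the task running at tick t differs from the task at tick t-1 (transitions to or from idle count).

t=0: ready={A,D,F} → run A
t=1: ready={A,D,E,F,H} → run A
t=2: ready={A,D,E,F,H} → run A
t=3: ready={A,C,D,E,F,H} → run A
t=4: ready={A,C,D,E,F,H} → run A
t=5: ready={A,C,D,E,F,G,H} → run A
t=6: ready={C,D,E,F,G,H} → run D
t=7: ready={C,D,E,F,G,H} → run D
t=8: ready={C,D,E,F,G,H} → run D
t=9: ready={C,D,E,F,G,H} → run D
t=10: ready={C,E,F,G,H} → run G
t=11: ready={C,E,F,G,H} → run G
t=12: ready={C,E,F,G,H} → run G
t=13: ready={C,E,F,G,H} → run G
t=14: ready={C,E,F,G,H} → run G
t=15: ready={C,E,F,H} → run E
t=16: ready={C,E,F,H} → run E
t=17: ready={C,E,F,H} → run E
t=18: ready={C,E,F,H} → run E
t=19: ready={C,F,H} → run C
t=20: ready={C,F,H} → run C
t=21: ready={C,F,H} → run C
t=22: ready={C,F,H} → run C
t=23: ready={F,H} → run F
t=24: ready={F,H} → run F
t=25: ready={H} → run H
t=26: ready={H} → run H
t=27: (idle)
t=28: (idle)
t=29: (idle)
t=30: (idle)
t=31: (idle)

context switches = 7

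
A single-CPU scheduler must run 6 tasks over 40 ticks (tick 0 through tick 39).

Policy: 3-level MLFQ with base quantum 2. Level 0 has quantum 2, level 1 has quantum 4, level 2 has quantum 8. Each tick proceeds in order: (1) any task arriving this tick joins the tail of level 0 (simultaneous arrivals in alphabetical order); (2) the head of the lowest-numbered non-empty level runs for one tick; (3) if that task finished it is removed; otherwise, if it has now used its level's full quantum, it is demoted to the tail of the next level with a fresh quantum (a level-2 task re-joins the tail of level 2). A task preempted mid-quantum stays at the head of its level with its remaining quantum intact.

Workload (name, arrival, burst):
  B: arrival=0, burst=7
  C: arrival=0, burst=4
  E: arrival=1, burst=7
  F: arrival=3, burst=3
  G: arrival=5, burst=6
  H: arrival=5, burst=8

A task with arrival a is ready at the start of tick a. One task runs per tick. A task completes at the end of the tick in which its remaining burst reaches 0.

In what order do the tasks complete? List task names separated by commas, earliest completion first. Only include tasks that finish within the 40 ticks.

t=0: L0/L1/L2 = BC/-/- → run B
t=1: L0/L1/L2 = BCE/-/- → run B
t=2: L0/L1/L2 = CE/B/- → run C
t=3: L0/L1/L2 = CEF/B/- → run C
t=4: L0/L1/L2 = EF/BC/- → run E
t=5: L0/L1/L2 = EFGH/BC/- → run E
t=6: L0/L1/L2 = FGH/BCE/- → run F
t=7: L0/L1/L2 = FGH/BCE/- → run F
t=8: L0/L1/L2 = GH/BCEF/- → run G
t=9: L0/L1/L2 = GH/BCEF/- → run G
t=10: L0/L1/L2 = H/BCEFG/- → run H
t=11: L0/L1/L2 = H/BCEFG/- → run H
t=12: L0/L1/L2 = -/BCEFGH/- → run B
t=13: L0/L1/L2 = -/BCEFGH/- → run B
t=14: L0/L1/L2 = -/BCEFGH/- → run B
t=15: L0/L1/L2 = -/BCEFGH/- → run B
t=16: L0/L1/L2 = -/CEFGH/B → run C
t=17: L0/L1/L2 = -/CEFGH/B → run C
t=18: L0/L1/L2 = -/EFGH/B → run E
t=19: L0/L1/L2 = -/EFGH/B → run E
t=20: L0/L1/L2 = -/EFGH/B → run E
t=21: L0/L1/L2 = -/EFGH/B → run E
t=22: L0/L1/L2 = -/FGH/BE → run F
t=23: L0/L1/L2 = -/GH/BE → run G
t=24: L0/L1/L2 = -/GH/BE → run G
t=25: L0/L1/L2 = -/GH/BE → run G
t=26: L0/L1/L2 = -/GH/BE → run G
t=27: L0/L1/L2 = -/H/BE → run H
t=28: L0/L1/L2 = -/H/BE → run H
t=29: L0/L1/L2 = -/H/BE → run H
t=30: L0/L1/L2 = -/H/BE → run H
t=31: L0/L1/L2 = -/-/BEH → run B
t=32: L0/L1/L2 = -/-/EH → run E
t=33: L0/L1/L2 = -/-/H → run H
t=34: L0/L1/L2 = -/-/H → run H
t=35: (idle)
t=36: (idle)
t=37: (idle)
t=38: (idle)
t=39: (idle)

completion order = C, F, G, B, E, H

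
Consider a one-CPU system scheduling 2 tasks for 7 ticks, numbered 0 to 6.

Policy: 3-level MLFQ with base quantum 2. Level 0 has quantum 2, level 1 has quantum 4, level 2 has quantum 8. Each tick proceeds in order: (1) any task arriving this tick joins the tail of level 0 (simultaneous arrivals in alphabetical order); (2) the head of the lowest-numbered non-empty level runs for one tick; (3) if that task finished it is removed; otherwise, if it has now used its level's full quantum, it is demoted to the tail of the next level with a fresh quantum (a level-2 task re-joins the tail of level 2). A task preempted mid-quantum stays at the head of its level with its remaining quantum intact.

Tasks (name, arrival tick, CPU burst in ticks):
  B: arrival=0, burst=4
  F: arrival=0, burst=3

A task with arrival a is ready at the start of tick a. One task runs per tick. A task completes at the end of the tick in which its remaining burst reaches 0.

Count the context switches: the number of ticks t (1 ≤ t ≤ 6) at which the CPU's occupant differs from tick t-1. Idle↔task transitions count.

context switches = 3

t=0: L0/L1/L2 = BF/-/- → run B
t=1: L0/L1/L2 = BF/-/- → run B
t=2: L0/L1/L2 = F/B/- → run F
t=3: L0/L1/L2 = F/B/- → run F
t=4: L0/L1/L2 = -/BF/- → run B
t=5: L0/L1/L2 = -/BF/- → run B
t=6: L0/L1/L2 = -/F/- → run F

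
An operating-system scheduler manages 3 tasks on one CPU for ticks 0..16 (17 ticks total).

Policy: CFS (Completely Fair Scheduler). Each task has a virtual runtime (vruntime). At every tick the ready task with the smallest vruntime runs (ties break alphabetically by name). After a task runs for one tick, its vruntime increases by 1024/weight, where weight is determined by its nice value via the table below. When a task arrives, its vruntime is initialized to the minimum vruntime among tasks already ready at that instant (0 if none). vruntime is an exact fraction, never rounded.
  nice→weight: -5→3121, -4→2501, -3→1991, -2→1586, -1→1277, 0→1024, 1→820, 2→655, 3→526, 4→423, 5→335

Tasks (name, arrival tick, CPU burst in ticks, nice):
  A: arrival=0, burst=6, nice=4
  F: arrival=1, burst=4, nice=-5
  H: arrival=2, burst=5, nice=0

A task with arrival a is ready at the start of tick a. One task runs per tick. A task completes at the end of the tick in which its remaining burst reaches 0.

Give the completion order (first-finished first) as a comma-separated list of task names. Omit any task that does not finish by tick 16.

completion order = F, H, A

t=0: vr[A=0] → run A
t=1: vr[A=1024/423 F=1024/423] → run A
t=2: vr[A=2048/423 F=1024/423 H=1024/423] → run F
t=3: vr[A=2048/423 F=3629056/1320183 H=1024/423] → run H
t=4: vr[A=2048/423 F=3629056/1320183 H=1447/423] → run F
t=5: vr[A=2048/423 F=4062208/1320183 H=1447/423] → run F
t=6: vr[A=2048/423 F=4495360/1320183 H=1447/423] → run F
t=7: vr[A=2048/423 H=1447/423] → run H
t=8: vr[A=2048/423 H=1870/423] → run H
t=9: vr[A=2048/423 H=2293/423] → run A
t=10: vr[A=1024/141 H=2293/423] → run H
t=11: vr[A=1024/141 H=2716/423] → run H
t=12: vr[A=1024/141] → run A
t=13: vr[A=4096/423] → run A
t=14: vr[A=5120/423] → run A
t=15: (idle)
t=16: (idle)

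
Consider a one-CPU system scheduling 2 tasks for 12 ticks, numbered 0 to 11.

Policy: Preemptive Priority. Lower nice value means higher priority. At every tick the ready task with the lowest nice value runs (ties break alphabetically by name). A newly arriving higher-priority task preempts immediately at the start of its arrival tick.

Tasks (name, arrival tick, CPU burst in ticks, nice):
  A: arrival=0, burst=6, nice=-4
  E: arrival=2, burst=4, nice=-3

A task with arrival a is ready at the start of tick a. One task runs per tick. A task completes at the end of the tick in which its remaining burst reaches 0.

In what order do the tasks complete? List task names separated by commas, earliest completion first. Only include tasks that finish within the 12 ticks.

completion order = A, E

t=0: ready={A} → run A
t=1: ready={A} → run A
t=2: ready={A,E} → run A
t=3: ready={A,E} → run A
t=4: ready={A,E} → run A
t=5: ready={A,E} → run A
t=6: ready={E} → run E
t=7: ready={E} → run E
t=8: ready={E} → run E
t=9: ready={E} → run E
t=10: (idle)
t=11: (idle)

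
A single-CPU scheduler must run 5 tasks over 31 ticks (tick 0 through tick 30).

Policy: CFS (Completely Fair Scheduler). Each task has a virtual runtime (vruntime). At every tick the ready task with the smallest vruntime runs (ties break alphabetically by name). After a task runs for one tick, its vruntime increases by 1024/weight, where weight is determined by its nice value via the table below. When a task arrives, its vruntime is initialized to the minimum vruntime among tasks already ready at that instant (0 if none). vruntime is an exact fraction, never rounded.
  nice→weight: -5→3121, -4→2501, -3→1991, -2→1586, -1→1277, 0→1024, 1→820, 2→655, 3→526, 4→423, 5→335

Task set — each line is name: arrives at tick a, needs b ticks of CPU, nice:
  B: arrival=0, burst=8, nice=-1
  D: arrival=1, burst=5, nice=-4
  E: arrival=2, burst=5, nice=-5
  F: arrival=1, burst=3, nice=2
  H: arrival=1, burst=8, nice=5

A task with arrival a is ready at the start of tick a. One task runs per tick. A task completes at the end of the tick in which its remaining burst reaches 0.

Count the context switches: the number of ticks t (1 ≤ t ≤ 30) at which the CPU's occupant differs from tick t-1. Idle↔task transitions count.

t=0: vr[B=0] → run B
t=1: vr[B=1024/1277 D=1024/1277 F=1024/1277 H=1024/1277] → run B
t=2: vr[B=2048/1277 D=1024/1277 E=1024/1277 F=1024/1277 H=1024/1277] → run D
t=3: vr[B=2048/1277 D=3868672/3193777 E=1024/1277 F=1024/1277 H=1024/1277] → run E
t=4: vr[B=2048/1277 D=3868672/3193777 E=4503552/3985517 F=1024/1277 H=1024/1277] → run F
t=5: vr[B=2048/1277 D=3868672/3193777 E=4503552/3985517 F=1978368/836435 H=1024/1277] → run H
t=6: vr[B=2048/1277 D=3868672/3193777 E=4503552/3985517 F=1978368/836435 H=1650688/427795] → run E
t=7: vr[B=2048/1277 D=3868672/3193777 E=5811200/3985517 F=1978368/836435 H=1650688/427795] → run D
t=8: vr[B=2048/1277 D=5176320/3193777 E=5811200/3985517 F=1978368/836435 H=1650688/427795] → run E
t=9: vr[B=2048/1277 D=5176320/3193777 E=7118848/3985517 F=1978368/836435 H=1650688/427795] → run B
t=10: vr[B=3072/1277 D=5176320/3193777 E=7118848/3985517 F=1978368/836435 H=1650688/427795] → run D
t=11: vr[B=3072/1277 D=6483968/3193777 E=7118848/3985517 F=1978368/836435 H=1650688/427795] → run E
t=12: vr[B=3072/1277 D=6483968/3193777 E=8426496/3985517 F=1978368/836435 H=1650688/427795] → run D
t=13: vr[B=3072/1277 D=7791616/3193777 E=8426496/3985517 F=1978368/836435 H=1650688/427795] → run E
t=14: vr[B=3072/1277 D=7791616/3193777 F=1978368/836435 H=1650688/427795] → run F
t=15: vr[B=3072/1277 D=7791616/3193777 F=3286016/836435 H=1650688/427795] → run B
t=16: vr[B=4096/1277 D=7791616/3193777 F=3286016/836435 H=1650688/427795] → run D
t=17: vr[B=4096/1277 F=3286016/836435 H=1650688/427795] → run B
t=18: vr[B=5120/1277 F=3286016/836435 H=1650688/427795] → run H
t=19: vr[B=5120/1277 F=3286016/836435 H=2958336/427795] → run F
t=20: vr[B=5120/1277 H=2958336/427795] → run B
t=21: vr[B=6144/1277 H=2958336/427795] → run B
t=22: vr[B=7168/1277 H=2958336/427795] → run B
t=23: vr[H=2958336/427795] → run H
t=24: vr[H=4265984/427795] → run H
t=25: vr[H=5573632/427795] → run H
t=26: vr[H=1376256/85559] → run H
t=27: vr[H=8188928/427795] → run H
t=28: vr[H=9496576/427795] → run H
t=29: (idle)
t=30: (idle)

context switches = 21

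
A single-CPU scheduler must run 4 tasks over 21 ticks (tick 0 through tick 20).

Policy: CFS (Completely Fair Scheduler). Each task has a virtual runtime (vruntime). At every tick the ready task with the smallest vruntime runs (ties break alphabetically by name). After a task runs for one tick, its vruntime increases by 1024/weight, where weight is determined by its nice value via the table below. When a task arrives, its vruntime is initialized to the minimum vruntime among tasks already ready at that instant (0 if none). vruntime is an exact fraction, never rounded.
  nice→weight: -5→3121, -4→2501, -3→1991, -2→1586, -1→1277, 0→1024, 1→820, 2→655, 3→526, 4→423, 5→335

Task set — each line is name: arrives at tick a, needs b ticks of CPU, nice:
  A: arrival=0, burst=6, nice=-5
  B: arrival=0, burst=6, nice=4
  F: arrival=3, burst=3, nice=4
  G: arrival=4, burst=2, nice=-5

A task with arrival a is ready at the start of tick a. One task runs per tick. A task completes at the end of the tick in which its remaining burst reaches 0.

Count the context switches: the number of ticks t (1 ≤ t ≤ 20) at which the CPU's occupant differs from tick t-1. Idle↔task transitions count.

context switches = 13

t=0: vr[A=0 B=0] → run A
t=1: vr[A=1024/3121 B=0] → run B
t=2: vr[A=1024/3121 B=1024/423] → run A
t=3: vr[A=2048/3121 B=1024/423 F=2048/3121] → run A
t=4: vr[A=3072/3121 B=1024/423 F=2048/3121 G=2048/3121] → run F
t=5: vr[A=3072/3121 B=1024/423 F=4062208/1320183 G=2048/3121] → run G
t=6: vr[A=3072/3121 B=1024/423 F=4062208/1320183 G=3072/3121] → run A
t=7: vr[A=4096/3121 B=1024/423 F=4062208/1320183 G=3072/3121] → run G
t=8: vr[A=4096/3121 B=1024/423 F=4062208/1320183] → run A
t=9: vr[A=5120/3121 B=1024/423 F=4062208/1320183] → run A
t=10: vr[B=1024/423 F=4062208/1320183] → run B
t=11: vr[B=2048/423 F=4062208/1320183] → run F
t=12: vr[B=2048/423 F=7258112/1320183] → run B
t=13: vr[B=1024/141 F=7258112/1320183] → run F
t=14: vr[B=1024/141] → run B
t=15: vr[B=4096/423] → run B
t=16: vr[B=5120/423] → run B
t=17: (idle)
t=18: (idle)
t=19: (idle)
t=20: (idle)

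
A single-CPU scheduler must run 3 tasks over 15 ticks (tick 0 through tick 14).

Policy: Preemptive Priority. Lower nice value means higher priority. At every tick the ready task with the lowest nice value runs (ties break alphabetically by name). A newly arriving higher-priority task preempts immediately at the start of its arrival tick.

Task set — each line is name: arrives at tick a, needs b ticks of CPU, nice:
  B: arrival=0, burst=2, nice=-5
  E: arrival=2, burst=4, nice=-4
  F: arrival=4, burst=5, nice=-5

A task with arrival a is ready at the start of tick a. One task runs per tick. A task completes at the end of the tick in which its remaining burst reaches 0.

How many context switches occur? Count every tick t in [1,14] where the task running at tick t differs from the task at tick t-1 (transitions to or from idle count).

context switches = 4

t=0: ready={B} → run B
t=1: ready={B} → run B
t=2: ready={E} → run E
t=3: ready={E} → run E
t=4: ready={E,F} → run F
t=5: ready={E,F} → run F
t=6: ready={E,F} → run F
t=7: ready={E,F} → run F
t=8: ready={E,F} → run F
t=9: ready={E} → run E
t=10: ready={E} → run E
t=11: (idle)
t=12: (idle)
t=13: (idle)
t=14: (idle)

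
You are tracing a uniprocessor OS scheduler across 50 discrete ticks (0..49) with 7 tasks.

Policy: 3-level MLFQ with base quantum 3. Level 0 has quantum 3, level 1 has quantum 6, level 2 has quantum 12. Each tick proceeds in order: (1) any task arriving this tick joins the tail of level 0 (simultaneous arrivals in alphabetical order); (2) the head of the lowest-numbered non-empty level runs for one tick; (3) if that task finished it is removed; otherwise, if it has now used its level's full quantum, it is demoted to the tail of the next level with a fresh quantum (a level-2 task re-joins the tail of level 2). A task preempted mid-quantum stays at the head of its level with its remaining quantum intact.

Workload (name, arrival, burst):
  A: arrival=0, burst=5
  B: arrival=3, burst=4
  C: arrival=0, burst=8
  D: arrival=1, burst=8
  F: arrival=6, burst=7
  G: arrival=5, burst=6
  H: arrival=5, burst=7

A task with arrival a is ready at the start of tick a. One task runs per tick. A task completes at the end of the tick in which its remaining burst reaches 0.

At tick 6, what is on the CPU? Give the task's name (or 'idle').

t=0: L0/L1/L2 = AC/-/- → run A
t=1: L0/L1/L2 = ACD/-/- → run A
t=2: L0/L1/L2 = ACD/-/- → run A
t=3: L0/L1/L2 = CDB/A/- → run C
t=4: L0/L1/L2 = CDB/A/- → run C
t=5: L0/L1/L2 = CDBGH/A/- → run C
t=6: L0/L1/L2 = DBGHF/AC/- → run D
t=7: L0/L1/L2 = DBGHF/AC/- → run D
t=8: L0/L1/L2 = DBGHF/AC/- → run D
t=9: L0/L1/L2 = BGHF/ACD/- → run B
t=10: L0/L1/L2 = BGHF/ACD/- → run B
t=11: L0/L1/L2 = BGHF/ACD/- → run B
t=12: L0/L1/L2 = GHF/ACDB/- → run G
t=13: L0/L1/L2 = GHF/ACDB/- → run G
t=14: L0/L1/L2 = GHF/ACDB/- → run G
t=15: L0/L1/L2 = HF/ACDBG/- → run H
t=16: L0/L1/L2 = HF/ACDBG/- → run H
t=17: L0/L1/L2 = HF/ACDBG/- → run H
t=18: L0/L1/L2 = F/ACDBGH/- → run F
t=19: L0/L1/L2 = F/ACDBGH/- → run F
t=20: L0/L1/L2 = F/ACDBGH/- → run F
t=21: L0/L1/L2 = -/ACDBGHF/- → run A
t=22: L0/L1/L2 = -/ACDBGHF/- → run A
t=23: L0/L1/L2 = -/CDBGHF/- → run C
t=24: L0/L1/L2 = -/CDBGHF/- → run C
t=25: L0/L1/L2 = -/CDBGHF/- → run C
t=26: L0/L1/L2 = -/CDBGHF/- → run C
t=27: L0/L1/L2 = -/CDBGHF/- → run C
t=28: L0/L1/L2 = -/DBGHF/- → run D
t=29: L0/L1/L2 = -/DBGHF/- → run D
t=30: L0/L1/L2 = -/DBGHF/- → run D
t=31: L0/L1/L2 = -/DBGHF/- → run D
t=32: L0/L1/L2 = -/DBGHF/- → run D
t=33: L0/L1/L2 = -/BGHF/- → run B
t=34: L0/L1/L2 = -/GHF/- → run G
t=35: L0/L1/L2 = -/GHF/- → run G
t=36: L0/L1/L2 = -/GHF/- → run G
t=37: L0/L1/L2 = -/HF/- → run H
t=38: L0/L1/L2 = -/HF/- → run H
t=39: L0/L1/L2 = -/HF/- → run H
t=40: L0/L1/L2 = -/HF/- → run H
t=41: L0/L1/L2 = -/F/- → run F
t=42: L0/L1/L2 = -/F/- → run F
t=43: L0/L1/L2 = -/F/- → run F
t=44: L0/L1/L2 = -/F/- → run F
t=45: (idle)
t=46: (idle)
t=47: (idle)
t=48: (idle)
t=49: (idle)

running at tick 6 = D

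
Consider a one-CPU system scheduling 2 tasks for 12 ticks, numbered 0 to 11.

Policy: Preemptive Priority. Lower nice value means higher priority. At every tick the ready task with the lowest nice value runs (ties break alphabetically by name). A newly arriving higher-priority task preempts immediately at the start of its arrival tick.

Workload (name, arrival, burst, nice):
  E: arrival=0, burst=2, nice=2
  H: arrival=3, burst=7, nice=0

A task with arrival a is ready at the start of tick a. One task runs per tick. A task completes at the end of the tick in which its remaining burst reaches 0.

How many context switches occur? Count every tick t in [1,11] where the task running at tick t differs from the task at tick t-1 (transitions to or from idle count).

context switches = 3

t=0: ready={E} → run E
t=1: ready={E} → run E
t=2: (idle)
t=3: ready={H} → run H
t=4: ready={H} → run H
t=5: ready={H} → run H
t=6: ready={H} → run H
t=7: ready={H} → run H
t=8: ready={H} → run H
t=9: ready={H} → run H
t=10: (idle)
t=11: (idle)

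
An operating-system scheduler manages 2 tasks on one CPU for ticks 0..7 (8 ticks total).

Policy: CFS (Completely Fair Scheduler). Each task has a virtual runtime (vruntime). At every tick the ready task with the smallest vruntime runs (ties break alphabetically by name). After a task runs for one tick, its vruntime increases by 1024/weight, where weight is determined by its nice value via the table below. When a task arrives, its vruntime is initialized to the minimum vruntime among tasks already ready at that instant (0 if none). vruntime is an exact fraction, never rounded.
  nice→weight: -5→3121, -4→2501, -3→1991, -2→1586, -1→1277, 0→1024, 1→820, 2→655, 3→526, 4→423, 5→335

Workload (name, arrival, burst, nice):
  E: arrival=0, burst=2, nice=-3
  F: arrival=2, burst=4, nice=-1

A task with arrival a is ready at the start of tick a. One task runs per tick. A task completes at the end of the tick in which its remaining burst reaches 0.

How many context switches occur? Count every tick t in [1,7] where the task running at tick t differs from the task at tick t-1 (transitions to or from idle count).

context switches = 2

t=0: vr[E=0] → run E
t=1: vr[E=1024/1991] → run E
t=2: vr[F=0] → run F
t=3: vr[F=1024/1277] → run F
t=4: vr[F=2048/1277] → run F
t=5: vr[F=3072/1277] → run F
t=6: (idle)
t=7: (idle)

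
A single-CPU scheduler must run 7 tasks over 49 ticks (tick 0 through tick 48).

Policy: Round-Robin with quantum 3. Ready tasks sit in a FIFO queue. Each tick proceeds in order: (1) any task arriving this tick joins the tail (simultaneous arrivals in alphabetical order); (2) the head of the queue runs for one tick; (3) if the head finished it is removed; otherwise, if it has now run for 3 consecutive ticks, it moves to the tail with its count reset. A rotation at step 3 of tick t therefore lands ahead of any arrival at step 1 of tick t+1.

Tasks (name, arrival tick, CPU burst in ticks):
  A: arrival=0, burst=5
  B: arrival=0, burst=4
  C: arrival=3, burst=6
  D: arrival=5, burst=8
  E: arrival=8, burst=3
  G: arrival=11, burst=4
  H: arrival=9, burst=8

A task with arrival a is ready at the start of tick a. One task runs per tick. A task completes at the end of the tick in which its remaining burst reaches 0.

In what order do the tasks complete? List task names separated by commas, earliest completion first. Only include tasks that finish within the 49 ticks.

t=0: queue=[A,B] q_used=0 → run A
t=1: queue=[A,B] q_used=1 → run A
t=2: queue=[A,B] q_used=2 → run A
t=3: queue=[B,A,C] q_used=0 → run B
t=4: queue=[B,A,C] q_used=1 → run B
t=5: queue=[B,A,C,D] q_used=2 → run B
t=6: queue=[A,C,D,B] q_used=0 → run A
t=7: queue=[A,C,D,B] q_used=1 → run A
t=8: queue=[C,D,B,E] q_used=0 → run C
t=9: queue=[C,D,B,E,H] q_used=1 → run C
t=10: queue=[C,D,B,E,H] q_used=2 → run C
t=11: queue=[D,B,E,H,C,G] q_used=0 → run D
t=12: queue=[D,B,E,H,C,G] q_used=1 → run D
t=13: queue=[D,B,E,H,C,G] q_used=2 → run D
t=14: queue=[B,E,H,C,G,D] q_used=0 → run B
t=15: queue=[E,H,C,G,D] q_used=0 → run E
t=16: queue=[E,H,C,G,D] q_used=1 → run E
t=17: queue=[E,H,C,G,D] q_used=2 → run E
t=18: queue=[H,C,G,D] q_used=0 → run H
t=19: queue=[H,C,G,D] q_used=1 → run H
t=20: queue=[H,C,G,D] q_used=2 → run H
t=21: queue=[C,G,D,H] q_used=0 → run C
t=22: queue=[C,G,D,H] q_used=1 → run C
t=23: queue=[C,G,D,H] q_used=2 → run C
t=24: queue=[G,D,H] q_used=0 → run G
t=25: queue=[G,D,H] q_used=1 → run G
t=26: queue=[G,D,H] q_used=2 → run G
t=27: queue=[D,H,G] q_used=0 → run D
t=28: queue=[D,H,G] q_used=1 → run D
t=29: queue=[D,H,G] q_used=2 → run D
t=30: queue=[H,G,D] q_used=0 → run H
t=31: queue=[H,G,D] q_used=1 → run H
t=32: queue=[H,G,D] q_used=2 → run H
t=33: queue=[G,D,H] q_used=0 → run G
t=34: queue=[D,H] q_used=0 → run D
t=35: queue=[D,H] q_used=1 → run D
t=36: queue=[H] q_used=0 → run H
t=37: queue=[H] q_used=1 → run H
t=38: (idle)
t=39: (idle)
t=40: (idle)
t=41: (idle)
t=42: (idle)
t=43: (idle)
t=44: (idle)
t=45: (idle)
t=46: (idle)
t=47: (idle)
t=48: (idle)

completion order = A, B, E, C, G, D, H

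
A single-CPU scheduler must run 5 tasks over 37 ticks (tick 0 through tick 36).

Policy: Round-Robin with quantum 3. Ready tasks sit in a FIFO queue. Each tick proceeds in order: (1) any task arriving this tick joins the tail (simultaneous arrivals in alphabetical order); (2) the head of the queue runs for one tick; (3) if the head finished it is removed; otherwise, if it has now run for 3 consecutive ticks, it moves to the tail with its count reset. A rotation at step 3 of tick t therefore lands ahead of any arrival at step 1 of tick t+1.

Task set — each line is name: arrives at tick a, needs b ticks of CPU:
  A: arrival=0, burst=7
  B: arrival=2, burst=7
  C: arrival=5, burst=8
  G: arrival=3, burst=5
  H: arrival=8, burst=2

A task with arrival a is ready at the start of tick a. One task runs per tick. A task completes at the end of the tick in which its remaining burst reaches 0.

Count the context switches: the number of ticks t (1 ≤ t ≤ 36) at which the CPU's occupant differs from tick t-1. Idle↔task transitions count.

context switches = 12

t=0: queue=[A] q_used=0 → run A
t=1: queue=[A] q_used=1 → run A
t=2: queue=[A,B] q_used=2 → run A
t=3: queue=[B,A,G] q_used=0 → run B
t=4: queue=[B,A,G] q_used=1 → run B
t=5: queue=[B,A,G,C] q_used=2 → run B
t=6: queue=[A,G,C,B] q_used=0 → run A
t=7: queue=[A,G,C,B] q_used=1 → run A
t=8: queue=[A,G,C,B,H] q_used=2 → run A
t=9: queue=[G,C,B,H,A] q_used=0 → run G
t=10: queue=[G,C,B,H,A] q_used=1 → run G
t=11: queue=[G,C,B,H,A] q_used=2 → run G
t=12: queue=[C,B,H,A,G] q_used=0 → run C
t=13: queue=[C,B,H,A,G] q_used=1 → run C
t=14: queue=[C,B,H,A,G] q_used=2 → run C
t=15: queue=[B,H,A,G,C] q_used=0 → run B
t=16: queue=[B,H,A,G,C] q_used=1 → run B
t=17: queue=[B,H,A,G,C] q_used=2 → run B
t=18: queue=[H,A,G,C,B] q_used=0 → run H
t=19: queue=[H,A,G,C,B] q_used=1 → run H
t=20: queue=[A,G,C,B] q_used=0 → run A
t=21: queue=[G,C,B] q_used=0 → run G
t=22: queue=[G,C,B] q_used=1 → run G
t=23: queue=[C,B] q_used=0 → run C
t=24: queue=[C,B] q_used=1 → run C
t=25: queue=[C,B] q_used=2 → run C
t=26: queue=[B,C] q_used=0 → run B
t=27: queue=[C] q_used=0 → run C
t=28: queue=[C] q_used=1 → run C
t=29: (idle)
t=30: (idle)
t=31: (idle)
t=32: (idle)
t=33: (idle)
t=34: (idle)
t=35: (idle)
t=36: (idle)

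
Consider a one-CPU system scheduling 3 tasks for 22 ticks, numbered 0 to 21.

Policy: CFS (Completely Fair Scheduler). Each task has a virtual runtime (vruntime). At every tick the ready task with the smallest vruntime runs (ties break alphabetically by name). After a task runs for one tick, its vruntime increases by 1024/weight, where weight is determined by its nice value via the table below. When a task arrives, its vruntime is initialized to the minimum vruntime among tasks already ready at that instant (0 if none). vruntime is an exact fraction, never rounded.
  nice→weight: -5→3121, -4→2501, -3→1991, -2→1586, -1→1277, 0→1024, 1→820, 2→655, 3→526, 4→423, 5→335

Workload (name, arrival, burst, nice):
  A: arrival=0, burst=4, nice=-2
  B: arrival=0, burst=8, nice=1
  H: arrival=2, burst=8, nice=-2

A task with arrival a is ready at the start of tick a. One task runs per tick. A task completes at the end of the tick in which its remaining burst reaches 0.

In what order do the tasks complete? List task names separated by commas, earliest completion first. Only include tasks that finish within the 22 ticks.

t=0: vr[A=0 B=0] → run A
t=1: vr[A=512/793 B=0] → run B
t=2: vr[A=512/793 B=256/205 H=512/793] → run A
t=3: vr[A=1024/793 B=256/205 H=512/793] → run H
t=4: vr[A=1024/793 B=256/205 H=1024/793] → run B
t=5: vr[A=1024/793 B=512/205 H=1024/793] → run A
t=6: vr[A=1536/793 B=512/205 H=1024/793] → run H
t=7: vr[A=1536/793 B=512/205 H=1536/793] → run A
t=8: vr[B=512/205 H=1536/793] → run H
t=9: vr[B=512/205 H=2048/793] → run B
t=10: vr[B=768/205 H=2048/793] → run H
t=11: vr[B=768/205 H=2560/793] → run H
t=12: vr[B=768/205 H=3072/793] → run B
t=13: vr[B=1024/205 H=3072/793] → run H
t=14: vr[B=1024/205 H=3584/793] → run H
t=15: vr[B=1024/205 H=4096/793] → run B
t=16: vr[B=256/41 H=4096/793] → run H
t=17: vr[B=256/41] → run B
t=18: vr[B=1536/205] → run B
t=19: vr[B=1792/205] → run B
t=20: (idle)
t=21: (idle)

completion order = A, H, B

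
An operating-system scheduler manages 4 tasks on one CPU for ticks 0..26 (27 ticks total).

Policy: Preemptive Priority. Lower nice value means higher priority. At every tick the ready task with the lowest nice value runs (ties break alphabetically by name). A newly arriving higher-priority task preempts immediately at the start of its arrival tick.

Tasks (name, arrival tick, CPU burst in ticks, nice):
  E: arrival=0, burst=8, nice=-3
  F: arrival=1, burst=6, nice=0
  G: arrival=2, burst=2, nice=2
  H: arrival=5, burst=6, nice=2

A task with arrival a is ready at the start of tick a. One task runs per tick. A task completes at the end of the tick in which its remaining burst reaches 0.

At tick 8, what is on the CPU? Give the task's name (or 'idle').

t=0: ready={E} → run E
t=1: ready={E,F} → run E
t=2: ready={E,F,G} → run E
t=3: ready={E,F,G} → run E
t=4: ready={E,F,G} → run E
t=5: ready={E,F,G,H} → run E
t=6: ready={E,F,G,H} → run E
t=7: ready={E,F,G,H} → run E
t=8: ready={F,G,H} → run F
t=9: ready={F,G,H} → run F
t=10: ready={F,G,H} → run F
t=11: ready={F,G,H} → run F
t=12: ready={F,G,H} → run F
t=13: ready={F,G,H} → run F
t=14: ready={G,H} → run G
t=15: ready={G,H} → run G
t=16: ready={H} → run H
t=17: ready={H} → run H
t=18: ready={H} → run H
t=19: ready={H} → run H
t=20: ready={H} → run H
t=21: ready={H} → run H
t=22: (idle)
t=23: (idle)
t=24: (idle)
t=25: (idle)
t=26: (idle)

running at tick 8 = F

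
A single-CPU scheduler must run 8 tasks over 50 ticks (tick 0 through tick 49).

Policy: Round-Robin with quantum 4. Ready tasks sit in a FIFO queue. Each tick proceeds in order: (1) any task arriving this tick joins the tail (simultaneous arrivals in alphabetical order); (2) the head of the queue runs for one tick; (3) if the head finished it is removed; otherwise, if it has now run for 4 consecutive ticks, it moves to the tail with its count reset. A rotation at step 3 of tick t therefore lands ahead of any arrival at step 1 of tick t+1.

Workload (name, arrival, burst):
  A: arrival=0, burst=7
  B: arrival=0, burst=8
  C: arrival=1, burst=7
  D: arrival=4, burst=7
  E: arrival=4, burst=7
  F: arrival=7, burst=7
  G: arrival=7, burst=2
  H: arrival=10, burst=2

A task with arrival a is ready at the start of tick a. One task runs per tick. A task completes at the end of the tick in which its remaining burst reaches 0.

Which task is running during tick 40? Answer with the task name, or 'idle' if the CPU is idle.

t=0: queue=[A,B] q_used=0 → run A
t=1: queue=[A,B,C] q_used=1 → run A
t=2: queue=[A,B,C] q_used=2 → run A
t=3: queue=[A,B,C] q_used=3 → run A
t=4: queue=[B,C,A,D,E] q_used=0 → run B
t=5: queue=[B,C,A,D,E] q_used=1 → run B
t=6: queue=[B,C,A,D,E] q_used=2 → run B
t=7: queue=[B,C,A,D,E,F,G] q_used=3 → run B
t=8: queue=[C,A,D,E,F,G,B] q_used=0 → run C
t=9: queue=[C,A,D,E,F,G,B] q_used=1 → run C
t=10: queue=[C,A,D,E,F,G,B,H] q_used=2 → run C
t=11: queue=[C,A,D,E,F,G,B,H] q_used=3 → run C
t=12: queue=[A,D,E,F,G,B,H,C] q_used=0 → run A
t=13: queue=[A,D,E,F,G,B,H,C] q_used=1 → run A
t=14: queue=[A,D,E,F,G,B,H,C] q_used=2 → run A
t=15: queue=[D,E,F,G,B,H,C] q_used=0 → run D
t=16: queue=[D,E,F,G,B,H,C] q_used=1 → run D
t=17: queue=[D,E,F,G,B,H,C] q_used=2 → run D
t=18: queue=[D,E,F,G,B,H,C] q_used=3 → run D
t=19: queue=[E,F,G,B,H,C,D] q_used=0 → run E
t=20: queue=[E,F,G,B,H,C,D] q_used=1 → run E
t=21: queue=[E,F,G,B,H,C,D] q_used=2 → run E
t=22: queue=[E,F,G,B,H,C,D] q_used=3 → run E
t=23: queue=[F,G,B,H,C,D,E] q_used=0 → run F
t=24: queue=[F,G,B,H,C,D,E] q_used=1 → run F
t=25: queue=[F,G,B,H,C,D,E] q_used=2 → run F
t=26: queue=[F,G,B,H,C,D,E] q_used=3 → run F
t=27: queue=[G,B,H,C,D,E,F] q_used=0 → run G
t=28: queue=[G,B,H,C,D,E,F] q_used=1 → run G
t=29: queue=[B,H,C,D,E,F] q_used=0 → run B
t=30: queue=[B,H,C,D,E,F] q_used=1 → run B
t=31: queue=[B,H,C,D,E,F] q_used=2 → run B
t=32: queue=[B,H,C,D,E,F] q_used=3 → run B
t=33: queue=[H,C,D,E,F] q_used=0 → run H
t=34: queue=[H,C,D,E,F] q_used=1 → run H
t=35: queue=[C,D,E,F] q_used=0 → run C
t=36: queue=[C,D,E,F] q_used=1 → run C
t=37: queue=[C,D,E,F] q_used=2 → run C
t=38: queue=[D,E,F] q_used=0 → run D
t=39: queue=[D,E,F] q_used=1 → run D
t=40: queue=[D,E,F] q_used=2 → run D
t=41: queue=[E,F] q_used=0 → run E
t=42: queue=[E,F] q_used=1 → run E
t=43: queue=[E,F] q_used=2 → run E
t=44: queue=[F] q_used=0 → run F
t=45: queue=[F] q_used=1 → run F
t=46: queue=[F] q_used=2 → run F
t=47: (idle)
t=48: (idle)
t=49: (idle)

running at tick 40 = D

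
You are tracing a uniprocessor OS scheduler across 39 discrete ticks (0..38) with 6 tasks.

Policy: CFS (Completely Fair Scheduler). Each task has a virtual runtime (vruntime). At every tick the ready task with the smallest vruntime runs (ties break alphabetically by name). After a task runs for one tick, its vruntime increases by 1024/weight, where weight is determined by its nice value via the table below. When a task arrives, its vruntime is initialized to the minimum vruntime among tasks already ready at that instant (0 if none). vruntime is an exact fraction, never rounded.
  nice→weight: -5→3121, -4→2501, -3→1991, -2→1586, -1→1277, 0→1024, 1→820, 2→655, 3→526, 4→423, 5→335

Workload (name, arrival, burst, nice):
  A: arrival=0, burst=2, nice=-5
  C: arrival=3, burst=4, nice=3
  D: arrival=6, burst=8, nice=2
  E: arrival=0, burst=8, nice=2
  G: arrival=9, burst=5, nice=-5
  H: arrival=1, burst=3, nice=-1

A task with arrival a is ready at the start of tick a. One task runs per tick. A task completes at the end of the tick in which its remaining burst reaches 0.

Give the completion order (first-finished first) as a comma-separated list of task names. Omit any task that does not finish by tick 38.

completion order = A, H, G, C, E, D

t=0: vr[A=0 E=0] → run A
t=1: vr[A=1024/3121 E=0 H=0] → run E
t=2: vr[A=1024/3121 E=1024/655 H=0] → run H
t=3: vr[A=1024/3121 C=1024/3121 E=1024/655 H=1024/1277] → run A
t=4: vr[C=1024/3121 E=1024/655 H=1024/1277] → run C
t=5: vr[C=1867264/820823 E=1024/655 H=1024/1277] → run H
t=6: vr[C=1867264/820823 D=1024/655 E=1024/655 H=2048/1277] → run D
t=7: vr[C=1867264/820823 D=2048/655 E=1024/655 H=2048/1277] → run E
t=8: vr[C=1867264/820823 D=2048/655 E=2048/655 H=2048/1277] → run H
t=9: vr[C=1867264/820823 D=2048/655 E=2048/655 G=1867264/820823] → run C
t=10: vr[C=3465216/820823 D=2048/655 E=2048/655 G=1867264/820823] → run G
t=11: vr[C=3465216/820823 D=2048/655 E=2048/655 G=2136576/820823] → run G
t=12: vr[C=3465216/820823 D=2048/655 E=2048/655 G=2405888/820823] → run G
t=13: vr[C=3465216/820823 D=2048/655 E=2048/655 G=2675200/820823] → run D
t=14: vr[C=3465216/820823 D=3072/655 E=2048/655 G=2675200/820823] → run E
t=15: vr[C=3465216/820823 D=3072/655 E=3072/655 G=2675200/820823] → run G
t=16: vr[C=3465216/820823 D=3072/655 E=3072/655 G=2944512/820823] → run G
t=17: vr[C=3465216/820823 D=3072/655 E=3072/655] → run C
t=18: vr[C=5063168/820823 D=3072/655 E=3072/655] → run D
t=19: vr[C=5063168/820823 D=4096/655 E=3072/655] → run E
t=20: vr[C=5063168/820823 D=4096/655 E=4096/655] → run C
t=21: vr[D=4096/655 E=4096/655] → run D
t=22: vr[D=1024/131 E=4096/655] → run E
t=23: vr[D=1024/131 E=1024/131] → run D
t=24: vr[D=6144/655 E=1024/131] → run E
t=25: vr[D=6144/655 E=6144/655] → run D
t=26: vr[D=7168/655 E=6144/655] → run E
t=27: vr[D=7168/655 E=7168/655] → run D
t=28: vr[D=8192/655 E=7168/655] → run E
t=29: vr[D=8192/655] → run D
t=30: (idle)
t=31: (idle)
t=32: (idle)
t=33: (idle)
t=34: (idle)
t=35: (idle)
t=36: (idle)
t=37: (idle)
t=38: (idle)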